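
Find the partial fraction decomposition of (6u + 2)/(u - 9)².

(6u + 2) = A(u - 9) + B. At u = 9: B = 6·9 + 2 = 56. Coeff of u: A = 6
Result: 6/(u - 9) + 56/(u - 9)²


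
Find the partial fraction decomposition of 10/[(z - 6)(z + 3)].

10/(z - 6)(z + 3) = α/(z - 6) + β/(z + 3). α = 10/(6 + 3) = 10/9, β = 10/(-3 - 6) = -10/9
Result: (10/9)/(z - 6) - (10/9)/(z + 3)


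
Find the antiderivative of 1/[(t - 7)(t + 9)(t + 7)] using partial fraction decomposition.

Cover-up: A = 1/224, B = 1/32, C = -1/28. Decomposition: (1/224)/(t - 7) + (1/32)/(t + 9) - (1/28)/(t + 7). Integrate each term: (1/224) ln|(t - 7)| + (1/32) ln|(t + 9)| - (1/28) ln|(t + 7)| + C


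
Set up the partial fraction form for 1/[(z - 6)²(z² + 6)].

Repeated linear + quadratic: P/(z - 6) + Q/(z - 6)² + (Rz + S)/(z² + 6)


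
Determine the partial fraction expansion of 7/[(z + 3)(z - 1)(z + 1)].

Using cover-up method: P = 7/8, Q = 7/8, R = -7/4
Result: (7/8)/(z + 3) + (7/8)/(z - 1) - (7/4)/(z + 1)


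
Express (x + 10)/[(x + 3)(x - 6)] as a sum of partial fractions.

At x=-3: A = (1·(-3) + 10)/(-3 - 6) = -7/9. At x=6: B = (1·6 + 10)/(6 + 3) = 16/9
Result: (-7/9)/(x + 3) + (16/9)/(x - 6)


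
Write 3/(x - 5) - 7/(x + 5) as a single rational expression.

Common denominator (x - 5)(x + 5). Numerator: 3(x + 5) - 7(x - 5) = (3x + 15) - (7x - 35) = -4x + 50
Result: (-4x + 50)/[(x - 5)(x + 5)]


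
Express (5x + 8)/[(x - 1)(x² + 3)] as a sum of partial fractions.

At x=1: A = (5·1 + 8)/(1² + 3) = 13/4. B = -A = -13/4, C = 5 - 1·A = 7/4
Result: (13/4)/(x - 1) - ((13/4)x - 7/4)/(x² + 3)


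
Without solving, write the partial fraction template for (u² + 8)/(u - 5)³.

Repeated linear factor (power 3): A/(u - 5) + B/(u - 5)² + C/(u - 5)³


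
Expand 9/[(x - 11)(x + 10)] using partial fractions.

9/(x - 11)(x + 10) = α/(x - 11) + β/(x + 10). α = 9/(11 + 10) = 3/7, β = 9/(-10 - 11) = -3/7
Result: (3/7)/(x - 11) - (3/7)/(x + 10)


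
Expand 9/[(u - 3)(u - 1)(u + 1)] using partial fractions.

Using cover-up method: α = 9/8, β = -9/4, γ = 9/8
Result: (9/8)/(u - 3) - (9/4)/(u - 1) + (9/8)/(u + 1)


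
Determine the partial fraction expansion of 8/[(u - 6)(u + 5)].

8/(u - 6)(u + 5) = P/(u - 6) + Q/(u + 5). P = 8/(6 + 5) = 8/11, Q = 8/(-5 - 6) = -8/11
Result: (8/11)/(u - 6) - (8/11)/(u + 5)


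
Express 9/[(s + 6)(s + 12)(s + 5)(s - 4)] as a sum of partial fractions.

Using Heaviside cover-up: (3/20)/(s + 6) - (3/224)/(s + 12) - (1/7)/(s + 5) + (1/160)/(s - 4)


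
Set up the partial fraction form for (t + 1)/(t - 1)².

Repeated linear factor: P/(t - 1) + Q/(t - 1)²


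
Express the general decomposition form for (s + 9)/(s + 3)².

Repeated linear factor: α/(s + 3) + β/(s + 3)²


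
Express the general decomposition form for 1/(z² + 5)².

Repeated quadratic factor: (Pz + Q)/(z² + 5) + (Rz + S)/(z² + 5)²


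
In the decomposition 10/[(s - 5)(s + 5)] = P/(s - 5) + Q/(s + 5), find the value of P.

Cover-up at s = 5: P = 10/(5 + 5) = 10/10 = 1


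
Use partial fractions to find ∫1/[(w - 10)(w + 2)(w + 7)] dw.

Cover-up: P = 1/204, Q = -1/60, R = 1/85. Decomposition: (1/204)/(w - 10) - (1/60)/(w + 2) + (1/85)/(w + 7). Integrate each term: (1/204) ln|(w - 10)| - (1/60) ln|(w + 2)| + (1/85) ln|(w + 7)| + C


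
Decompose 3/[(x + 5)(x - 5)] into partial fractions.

3/(x + 5)(x - 5) = α/(x + 5) + β/(x - 5). α = 3/(-5 - 5) = -3/10, β = 3/(5 + 5) = 3/10
Result: (-3/10)/(x + 5) + (3/10)/(x - 5)


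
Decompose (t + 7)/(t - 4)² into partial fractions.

(t + 7) = P(t - 4) + Q. At t = 4: Q = 1·4 + 7 = 11. Coeff of t: P = 1
Result: 1/(t - 4) + 11/(t - 4)²


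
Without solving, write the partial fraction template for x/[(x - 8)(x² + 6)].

Linear + irreducible quadratic: P/(x - 8) + (Qx + R)/(x² + 6)


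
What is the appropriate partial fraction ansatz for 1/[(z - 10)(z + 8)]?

Distinct linear factors: α/(z - 10) + β/(z + 8)


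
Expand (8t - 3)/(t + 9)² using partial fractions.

(8t - 3) = α(t + 9) + β. At t = -9: β = 8·(-9) - 3 = -75. Coeff of t: α = 8
Result: 8/(t + 9) - 75/(t + 9)²


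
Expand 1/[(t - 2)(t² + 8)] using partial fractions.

Cover-up at t = 2: α = 1/(2² + 8) = 1/12. Then β = -α = -1/12, γ = -α·(0 + 2) = -1/6
Result: (1/12)/(t - 2) - ((1/12)t + 1/6)/(t² + 8)


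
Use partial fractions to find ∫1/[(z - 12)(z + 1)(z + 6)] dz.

Cover-up: α = 1/234, β = -1/65, γ = 1/90. Decomposition: (1/234)/(z - 12) - (1/65)/(z + 1) + (1/90)/(z + 6). Integrate each term: (1/234) ln|(z - 12)| - (1/65) ln|(z + 1)| + (1/90) ln|(z + 6)| + C


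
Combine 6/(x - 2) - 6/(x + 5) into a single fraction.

Common denominator (x - 2)(x + 5). Numerator: 6(x + 5) - 6(x - 2) = (6x + 30) - (6x - 12) = 42
Result: (42)/[(x - 2)(x + 5)]


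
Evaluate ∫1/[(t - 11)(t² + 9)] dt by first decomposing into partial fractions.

Cover-up at t=11: P = 1/(11²+9) = 1/130. Coeff matching: Q = -1/130, R = -11/130. Decomposition: (1/130)/(t - 11) - ((1/130)t + 11/130)/(t² + 9). Integrate: linear → ln, quadratic → (1/2)ln + arctan: (1/130) ln|(t - 11)| - (1/260) ln(t² + 9) - (11/390) arctan(t/3) + C


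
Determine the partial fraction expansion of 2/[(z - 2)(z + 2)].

2/(z - 2)(z + 2) = P/(z - 2) + Q/(z + 2). P = 2/(2 + 2) = 1/2, Q = 2/(-2 - 2) = -1/2
Result: (1/2)/(z - 2) - (1/2)/(z + 2)


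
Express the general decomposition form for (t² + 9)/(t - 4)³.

Repeated linear factor (power 3): A/(t - 4) + B/(t - 4)² + C/(t - 4)³


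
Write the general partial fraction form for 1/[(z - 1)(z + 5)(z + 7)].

Three distinct linear factors: α/(z - 1) + β/(z + 5) + γ/(z + 7)


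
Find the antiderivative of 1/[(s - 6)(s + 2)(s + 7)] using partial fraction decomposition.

Cover-up: P = 1/104, Q = -1/40, R = 1/65. Decomposition: (1/104)/(s - 6) - (1/40)/(s + 2) + (1/65)/(s + 7). Integrate each term: (1/104) ln|(s - 6)| - (1/40) ln|(s + 2)| + (1/65) ln|(s + 7)| + C


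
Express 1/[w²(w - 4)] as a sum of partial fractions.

Cover-up at w=4: R = 1/(4 - 0)² = 1/16. Cover-up at w=0: Q = 1/(0 - 4) = -1/4. Comparing w² coeff: P = -R = -1/16
Result: (-1/16)/w - (1/4)/w² + (1/16)/(w - 4)


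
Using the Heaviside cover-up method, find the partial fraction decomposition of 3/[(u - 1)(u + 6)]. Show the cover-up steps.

Cover (u - 1): set u=1, get A = 3/(1 + 6) = 3/7. Cover (u + 6): set u=-6, get B = 3/(-6 - 1) = -3/7.
Result: (3/7)/(u - 1) - (3/7)/(u + 6)


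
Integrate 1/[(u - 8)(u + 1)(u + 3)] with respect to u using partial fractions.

Cover-up: α = 1/99, β = -1/18, γ = 1/22. Decomposition: (1/99)/(u - 8) - (1/18)/(u + 1) + (1/22)/(u + 3). Integrate each term: (1/99) ln|(u - 8)| - (1/18) ln|(u + 1)| + (1/22) ln|(u + 3)| + C


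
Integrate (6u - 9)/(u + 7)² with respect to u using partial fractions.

Decompose: A = 6, B = 6·(-7) - 9 = -51, so (6u - 9)/(u + 7)² = 6/(u + 7) - 51/(u + 7)². Integrate: ∫ A/(u + 7) du = 6 ln|(u + 7)|; ∫ B/(u + 7)² du = 51/(u + 7). Sum: 6 ln|(u + 7)| + 51/(u + 7) + C


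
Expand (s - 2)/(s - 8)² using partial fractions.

(s - 2) = α(s - 8) + β. At s = 8: β = 1·8 - 2 = 6. Coeff of s: α = 1
Result: 1/(s - 8) + 6/(s - 8)²


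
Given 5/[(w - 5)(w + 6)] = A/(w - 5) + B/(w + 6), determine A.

Cover-up at w = 5: A = 5/(5 + 6) = 5/11


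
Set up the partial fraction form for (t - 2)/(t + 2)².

Repeated linear factor: P/(t + 2) + Q/(t + 2)²


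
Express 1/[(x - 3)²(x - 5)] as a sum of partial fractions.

Cover-up at x=5: γ = 1/(5 - 3)² = 1/4. Cover-up at x=3: β = 1/(3 - 5) = -1/2. Comparing x² coeff: α = -γ = -1/4
Result: (-1/4)/(x - 3) - (1/2)/(x - 3)² + (1/4)/(x - 5)


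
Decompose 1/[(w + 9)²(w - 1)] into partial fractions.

Cover-up at w=1: γ = 1/(1 + 9)² = 1/100. Cover-up at w=-9: β = 1/(-9 - 1) = -1/10. Comparing w² coeff: α = -γ = -1/100
Result: (-1/100)/(w + 9) - (1/10)/(w + 9)² + (1/100)/(w - 1)


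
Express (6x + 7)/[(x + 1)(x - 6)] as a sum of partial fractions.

At x=-1: A = (6·(-1) + 7)/(-1 - 6) = -1/7. At x=6: B = (6·6 + 7)/(6 + 1) = 43/7
Result: (-1/7)/(x + 1) + (43/7)/(x - 6)


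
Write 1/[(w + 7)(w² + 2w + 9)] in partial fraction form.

Cover-up at w = -7: α = 1/((-7)² + 2·(-7) + 9) = 1/44. Then β = -α = -1/44, γ = -α·(2 - 7) = 5/44
Result: (1/44)/(w + 7) - ((1/44)w - 5/44)/(w² + 2w + 9)


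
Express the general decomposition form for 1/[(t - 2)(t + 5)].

Distinct linear factors: α/(t - 2) + β/(t + 5)


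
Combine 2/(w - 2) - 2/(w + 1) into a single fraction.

Common denominator (w - 2)(w + 1). Numerator: 2(w + 1) - 2(w - 2) = (2w + 2) - (2w - 4) = 6
Result: (6)/[(w - 2)(w + 1)]


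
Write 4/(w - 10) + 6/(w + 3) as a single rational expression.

Common denominator (w - 10)(w + 3). Numerator: 4(w + 3) + 6(w - 10) = (4w + 12) + (6w - 60) = 10w - 48
Result: (10w - 48)/[(w - 10)(w + 3)]


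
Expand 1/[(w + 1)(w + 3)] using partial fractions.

1/(w + 1)(w + 3) = α/(w + 1) + β/(w + 3). α = 1/(-1 + 3) = 1/2, β = 1/(-3 + 1) = -1/2
Result: (1/2)/(w + 1) - (1/2)/(w + 3)


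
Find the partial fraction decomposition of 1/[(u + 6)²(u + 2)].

Cover-up at u=-2: R = 1/(-2 + 6)² = 1/16. Cover-up at u=-6: Q = 1/(-6 + 2) = -1/4. Comparing u² coeff: P = -R = -1/16
Result: (-1/16)/(u + 6) - (1/4)/(u + 6)² + (1/16)/(u + 2)


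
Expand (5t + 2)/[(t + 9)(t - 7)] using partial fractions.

At t=-9: α = (5·(-9) + 2)/(-9 - 7) = 43/16. At t=7: β = (5·7 + 2)/(7 + 9) = 37/16
Result: (43/16)/(t + 9) + (37/16)/(t - 7)


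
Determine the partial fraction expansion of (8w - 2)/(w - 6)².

(8w - 2) = α(w - 6) + β. At w = 6: β = 8·6 - 2 = 46. Coeff of w: α = 8
Result: 8/(w - 6) + 46/(w - 6)²


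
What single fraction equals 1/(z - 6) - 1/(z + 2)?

Common denominator (z - 6)(z + 2). Numerator: 1(z + 2) - 1(z - 6) = (z + 2) - (z - 6) = 8
Result: (8)/[(z - 6)(z + 2)]


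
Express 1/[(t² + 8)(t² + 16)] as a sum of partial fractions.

Coefficient matching gives A = C = 0, B = 1/(16-8) = 1/8, D = -B = -1/8
Result: (1/8)/(t² + 8) - (1/8)/(t² + 16)


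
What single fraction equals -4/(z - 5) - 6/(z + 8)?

Common denominator (z - 5)(z + 8). Numerator: -4(z + 8) - 6(z - 5) = (-4z - 32) - (6z - 30) = -10z - 2
Result: (-10z - 2)/[(z - 5)(z + 8)]


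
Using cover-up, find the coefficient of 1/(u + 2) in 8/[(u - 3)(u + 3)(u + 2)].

Cover (u + 2), set u=-2: 8/[(-2 - 3)(-2 + 3)] = -8/5


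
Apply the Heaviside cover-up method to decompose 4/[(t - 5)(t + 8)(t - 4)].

Cover (t - 5), t=5: A = 4/[(5 + 8)(5 - 4)] = 4/13. Cover (t + 8), t=-8: B = 4/[(-8 - 5)(-8 - 4)] = 1/39. Cover (t - 4), t=4: C = 4/[(4 - 5)(4 + 8)] = -1/3.
Result: (4/13)/(t - 5) + (1/39)/(t + 8) - (1/3)/(t - 4)


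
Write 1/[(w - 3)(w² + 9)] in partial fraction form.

Cover-up at w = 3: P = 1/(3² + 9) = 1/18. Then Q = -P = -1/18, R = -P·(0 + 3) = -1/6
Result: (1/18)/(w - 3) - ((1/18)w + 1/6)/(w² + 9)


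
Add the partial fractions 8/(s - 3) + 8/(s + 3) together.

Common denominator (s - 3)(s + 3). Numerator: 8(s + 3) + 8(s - 3) = (8s + 24) + (8s - 24) = 16s
Result: (16s)/[(s - 3)(s + 3)]


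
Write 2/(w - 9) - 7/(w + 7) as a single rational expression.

Common denominator (w - 9)(w + 7). Numerator: 2(w + 7) - 7(w - 9) = (2w + 14) - (7w - 63) = -5w + 77
Result: (-5w + 77)/[(w - 9)(w + 7)]


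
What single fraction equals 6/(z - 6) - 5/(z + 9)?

Common denominator (z - 6)(z + 9). Numerator: 6(z + 9) - 5(z - 6) = (6z + 54) - (5z - 30) = z + 84
Result: (z + 84)/[(z - 6)(z + 9)]


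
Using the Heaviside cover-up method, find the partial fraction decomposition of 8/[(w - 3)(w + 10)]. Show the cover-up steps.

Cover (w - 3): set w=3, get P = 8/(3 + 10) = 8/13. Cover (w + 10): set w=-10, get Q = 8/(-10 - 3) = -8/13.
Result: (8/13)/(w - 3) - (8/13)/(w + 10)


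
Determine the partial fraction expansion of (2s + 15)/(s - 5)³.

(2s + 15) = α(s - 5)² + β(s - 5) + γ. At s = 5: γ = 2·5 + 15 = 25. Coefficients: α = 0, β = 2
Result: 2/(s - 5)² + 25/(s - 5)³


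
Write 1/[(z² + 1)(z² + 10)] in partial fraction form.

Coefficient matching gives α = γ = 0, β = 1/(10-1) = 1/9, δ = -β = -1/9
Result: (1/9)/(z² + 1) - (1/9)/(z² + 10)


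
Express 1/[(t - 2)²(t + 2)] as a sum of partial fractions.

Cover-up at t=-2: R = 1/(-2 - 2)² = 1/16. Cover-up at t=2: Q = 1/(2 + 2) = 1/4. Comparing t² coeff: P = -R = -1/16
Result: (-1/16)/(t - 2) + (1/4)/(t - 2)² + (1/16)/(t + 2)


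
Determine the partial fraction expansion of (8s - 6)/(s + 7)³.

(8s - 6) = A(s + 7)² + B(s + 7) + C. At s = -7: C = 8·(-7) - 6 = -62. Coefficients: A = 0, B = 8
Result: 8/(s + 7)² - 62/(s + 7)³


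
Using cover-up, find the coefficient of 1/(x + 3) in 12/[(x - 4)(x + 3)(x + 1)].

Cover (x + 3), set x=-3: 12/[(-3 - 4)(-3 + 1)] = 6/7


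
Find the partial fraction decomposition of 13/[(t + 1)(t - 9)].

13/(t + 1)(t - 9) = A/(t + 1) + B/(t - 9). A = 13/(-1 - 9) = -13/10, B = 13/(9 + 1) = 13/10
Result: (-13/10)/(t + 1) + (13/10)/(t - 9)


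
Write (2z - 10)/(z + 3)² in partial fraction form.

(2z - 10) = A(z + 3) + B. At z = -3: B = 2·(-3) - 10 = -16. Coeff of z: A = 2
Result: 2/(z + 3) - 16/(z + 3)²


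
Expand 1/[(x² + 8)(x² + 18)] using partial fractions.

Coefficient matching gives α = γ = 0, β = 1/(18-8) = 1/10, δ = -β = -1/10
Result: (1/10)/(x² + 8) - (1/10)/(x² + 18)


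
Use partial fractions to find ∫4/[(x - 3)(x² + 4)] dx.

Cover-up at x=3: P = 4/(3²+4) = 4/13. Coeff matching: Q = -4/13, R = -12/13. Decomposition: (4/13)/(x - 3) - ((4/13)x + 12/13)/(x² + 4). Integrate: linear → ln, quadratic → (1/2)ln + arctan: (4/13) ln|(x - 3)| - (2/13) ln(x² + 4) - (6/13) arctan(x/2) + C


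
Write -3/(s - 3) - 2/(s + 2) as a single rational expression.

Common denominator (s - 3)(s + 2). Numerator: -3(s + 2) - 2(s - 3) = (-3s - 6) - (2s - 6) = -5s
Result: (-5s)/[(s - 3)(s + 2)]


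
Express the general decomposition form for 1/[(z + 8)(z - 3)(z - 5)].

Three distinct linear factors: P/(z + 8) + Q/(z - 3) + R/(z - 5)


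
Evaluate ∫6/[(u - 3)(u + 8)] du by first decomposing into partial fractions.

Decompose: 6/[(u - 3)(u + 8)] = (6/11)/(u - 3) - (6/11)/(u + 8). Integrate each term: (6/11) ln|(u - 3)| - (6/11) ln|(u + 8)| + C


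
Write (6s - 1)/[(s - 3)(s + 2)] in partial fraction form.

At s=3: α = (6·3 - 1)/(3 + 2) = 17/5. At s=-2: β = (6·(-2) - 1)/(-2 - 3) = 13/5
Result: (17/5)/(s - 3) + (13/5)/(s + 2)


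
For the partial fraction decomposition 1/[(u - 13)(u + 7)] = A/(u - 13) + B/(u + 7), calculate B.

Cover-up at u = -7: B = 1/(-7 - 13) = -1/20


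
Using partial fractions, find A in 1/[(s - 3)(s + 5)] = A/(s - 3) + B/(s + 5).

Cover-up at s = 3: A = 1/(3 + 5) = 1/8


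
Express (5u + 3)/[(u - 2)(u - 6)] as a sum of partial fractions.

At u=2: A = (5·2 + 3)/(2 - 6) = -13/4. At u=6: B = (5·6 + 3)/(6 - 2) = 33/4
Result: (-13/4)/(u - 2) + (33/4)/(u - 6)


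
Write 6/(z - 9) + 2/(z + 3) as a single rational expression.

Common denominator (z - 9)(z + 3). Numerator: 6(z + 3) + 2(z - 9) = (6z + 18) + (2z - 18) = 8z
Result: (8z)/[(z - 9)(z + 3)]


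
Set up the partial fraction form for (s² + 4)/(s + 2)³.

Repeated linear factor (power 3): α/(s + 2) + β/(s + 2)² + γ/(s + 2)³


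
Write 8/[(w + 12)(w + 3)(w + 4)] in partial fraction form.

Using cover-up method: α = 1/9, β = 8/9, γ = -1
Result: (1/9)/(w + 12) + (8/9)/(w + 3) - 1/(w + 4)


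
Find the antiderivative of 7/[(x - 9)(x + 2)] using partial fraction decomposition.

Decompose: 7/[(x - 9)(x + 2)] = (7/11)/(x - 9) - (7/11)/(x + 2). Integrate each term: (7/11) ln|(x - 9)| - (7/11) ln|(x + 2)| + C


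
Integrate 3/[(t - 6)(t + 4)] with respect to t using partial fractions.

Decompose: 3/[(t - 6)(t + 4)] = (3/10)/(t - 6) - (3/10)/(t + 4). Integrate each term: (3/10) ln|(t - 6)| - (3/10) ln|(t + 4)| + C


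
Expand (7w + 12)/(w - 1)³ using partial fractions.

(7w + 12) = α(w - 1)² + β(w - 1) + γ. At w = 1: γ = 7·1 + 12 = 19. Coefficients: α = 0, β = 7
Result: 7/(w - 1)² + 19/(w - 1)³


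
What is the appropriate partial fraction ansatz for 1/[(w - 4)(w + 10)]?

Distinct linear factors: α/(w - 4) + β/(w + 10)


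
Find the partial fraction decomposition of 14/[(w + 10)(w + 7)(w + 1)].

Using cover-up method: P = 14/27, Q = -7/9, R = 7/27
Result: (14/27)/(w + 10) - (7/9)/(w + 7) + (7/27)/(w + 1)


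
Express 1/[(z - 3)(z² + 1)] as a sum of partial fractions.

Cover-up at z = 3: A = 1/(3² + 1) = 1/10. Then B = -A = -1/10, C = -A·(0 + 3) = -3/10
Result: (1/10)/(z - 3) - ((1/10)z + 3/10)/(z² + 1)


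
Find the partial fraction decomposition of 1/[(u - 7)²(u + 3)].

Cover-up at u=-3: C = 1/(-3 - 7)² = 1/100. Cover-up at u=7: B = 1/(7 + 3) = 1/10. Comparing u² coeff: A = -C = -1/100
Result: (-1/100)/(u - 7) + (1/10)/(u - 7)² + (1/100)/(u + 3)


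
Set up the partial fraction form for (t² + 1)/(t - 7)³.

Repeated linear factor (power 3): A/(t - 7) + B/(t - 7)² + C/(t - 7)³


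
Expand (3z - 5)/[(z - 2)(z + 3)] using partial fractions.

At z=2: A = (3·2 - 5)/(2 + 3) = 1/5. At z=-3: B = (3·(-3) - 5)/(-3 - 2) = 14/5
Result: (1/5)/(z - 2) + (14/5)/(z + 3)


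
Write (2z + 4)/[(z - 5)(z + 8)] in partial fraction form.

At z=5: P = (2·5 + 4)/(5 + 8) = 14/13. At z=-8: Q = (2·(-8) + 4)/(-8 - 5) = 12/13
Result: (14/13)/(z - 5) + (12/13)/(z + 8)


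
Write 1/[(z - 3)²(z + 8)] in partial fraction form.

Cover-up at z=-8: γ = 1/(-8 - 3)² = 1/121. Cover-up at z=3: β = 1/(3 + 8) = 1/11. Comparing z² coeff: α = -γ = -1/121
Result: (-1/121)/(z - 3) + (1/11)/(z - 3)² + (1/121)/(z + 8)


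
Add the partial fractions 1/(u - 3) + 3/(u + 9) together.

Common denominator (u - 3)(u + 9). Numerator: 1(u + 9) + 3(u - 3) = (u + 9) + (3u - 9) = 4u
Result: (4u)/[(u - 3)(u + 9)]


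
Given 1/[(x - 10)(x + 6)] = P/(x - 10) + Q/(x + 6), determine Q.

Cover-up at x = -6: Q = 1/(-6 - 10) = -1/16


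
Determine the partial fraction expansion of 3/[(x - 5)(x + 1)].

3/(x - 5)(x + 1) = α/(x - 5) + β/(x + 1). α = 3/(5 + 1) = 1/2, β = 3/(-1 - 5) = -1/2
Result: (1/2)/(x - 5) - (1/2)/(x + 1)


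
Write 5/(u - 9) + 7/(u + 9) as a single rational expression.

Common denominator (u - 9)(u + 9). Numerator: 5(u + 9) + 7(u - 9) = (5u + 45) + (7u - 63) = 12u - 18
Result: (12u - 18)/[(u - 9)(u + 9)]


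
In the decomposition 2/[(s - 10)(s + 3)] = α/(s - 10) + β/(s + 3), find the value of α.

Cover-up at s = 10: α = 2/(10 + 3) = 2/13


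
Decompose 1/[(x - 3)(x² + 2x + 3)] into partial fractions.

Cover-up at x = 3: P = 1/(3² + 2·3 + 3) = 1/18. Then Q = -P = -1/18, R = -P·(2 + 3) = -5/18
Result: (1/18)/(x - 3) - ((1/18)x + 5/18)/(x² + 2x + 3)


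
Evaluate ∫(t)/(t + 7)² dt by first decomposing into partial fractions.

Decompose: A = 1, B = 1·(-7) + 0 = -7, so (t)/(t + 7)² = 1/(t + 7) - 7/(t + 7)². Integrate: ∫ A/(t + 7) dt = ln|(t + 7)|; ∫ B/(t + 7)² dt = 7/(t + 7). Sum: ln|(t + 7)| + 7/(t + 7) + C


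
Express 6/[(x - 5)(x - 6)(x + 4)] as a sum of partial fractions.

Using cover-up method: α = -2/3, β = 3/5, γ = 1/15
Result: (-2/3)/(x - 5) + (3/5)/(x - 6) + (1/15)/(x + 4)


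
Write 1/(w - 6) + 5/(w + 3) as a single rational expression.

Common denominator (w - 6)(w + 3). Numerator: 1(w + 3) + 5(w - 6) = (w + 3) + (5w - 30) = 6w - 27
Result: (6w - 27)/[(w - 6)(w + 3)]


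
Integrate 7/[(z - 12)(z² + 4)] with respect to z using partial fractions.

Cover-up at z=12: α = 7/(12²+4) = 7/148. Coeff matching: β = -7/148, γ = -21/37. Decomposition: (7/148)/(z - 12) - ((7/148)z + 21/37)/(z² + 4). Integrate: linear → ln, quadratic → (1/2)ln + arctan: (7/148) ln|(z - 12)| - (7/296) ln(z² + 4) - (21/74) arctan(z/2) + C


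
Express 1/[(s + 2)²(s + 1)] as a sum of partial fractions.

Cover-up at s=-1: R = 1/(-1 + 2)² = 1. Cover-up at s=-2: Q = 1/(-2 + 1) = -1. Comparing s² coeff: P = -R = -1
Result: -1/(s + 2) - 1/(s + 2)² + 1/(s + 1)


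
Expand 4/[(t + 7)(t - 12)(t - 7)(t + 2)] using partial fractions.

Using Heaviside cover-up: (-2/665)/(t + 7) + (2/665)/(t - 12) - (2/315)/(t - 7) + (2/315)/(t + 2)


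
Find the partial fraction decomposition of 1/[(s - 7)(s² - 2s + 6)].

Cover-up at s = 7: P = 1/(7² - 2·7 + 6) = 1/41. Then Q = -P = -1/41, R = -P·(-2 + 7) = -5/41
Result: (1/41)/(s - 7) - ((1/41)s + 5/41)/(s² - 2s + 6)


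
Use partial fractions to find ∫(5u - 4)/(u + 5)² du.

Decompose: α = 5, β = 5·(-5) - 4 = -29, so (5u - 4)/(u + 5)² = 5/(u + 5) - 29/(u + 5)². Integrate: ∫ α/(u + 5) du = 5 ln|(u + 5)|; ∫ β/(u + 5)² du = 29/(u + 5). Sum: 5 ln|(u + 5)| + 29/(u + 5) + C


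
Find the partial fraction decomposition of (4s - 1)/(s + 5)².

(4s - 1) = A(s + 5) + B. At s = -5: B = 4·(-5) - 1 = -21. Coeff of s: A = 4
Result: 4/(s + 5) - 21/(s + 5)²


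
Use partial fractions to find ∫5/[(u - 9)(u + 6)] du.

Decompose: 5/[(u - 9)(u + 6)] = (1/3)/(u - 9) - (1/3)/(u + 6). Integrate each term: (1/3) ln|(u - 9)| - (1/3) ln|(u + 6)| + C


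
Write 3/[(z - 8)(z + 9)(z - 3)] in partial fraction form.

Using cover-up method: α = 3/85, β = 1/68, γ = -1/20
Result: (3/85)/(z - 8) + (1/68)/(z + 9) - (1/20)/(z - 3)


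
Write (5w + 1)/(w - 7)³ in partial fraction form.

(5w + 1) = P(w - 7)² + Q(w - 7) + R. At w = 7: R = 5·7 + 1 = 36. Coefficients: P = 0, Q = 5
Result: 5/(w - 7)² + 36/(w - 7)³


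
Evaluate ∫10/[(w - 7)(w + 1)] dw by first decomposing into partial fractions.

Decompose: 10/[(w - 7)(w + 1)] = (5/4)/(w - 7) - (5/4)/(w + 1). Integrate each term: (5/4) ln|(w - 7)| - (5/4) ln|(w + 1)| + C


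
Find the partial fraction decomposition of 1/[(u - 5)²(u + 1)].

Cover-up at u=-1: C = 1/(-1 - 5)² = 1/36. Cover-up at u=5: B = 1/(5 + 1) = 1/6. Comparing u² coeff: A = -C = -1/36
Result: (-1/36)/(u - 5) + (1/6)/(u - 5)² + (1/36)/(u + 1)


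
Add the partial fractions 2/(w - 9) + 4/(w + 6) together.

Common denominator (w - 9)(w + 6). Numerator: 2(w + 6) + 4(w - 9) = (2w + 12) + (4w - 36) = 6w - 24
Result: (6w - 24)/[(w - 9)(w + 6)]


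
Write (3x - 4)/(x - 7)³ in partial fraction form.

(3x - 4) = P(x - 7)² + Q(x - 7) + R. At x = 7: R = 3·7 - 4 = 17. Coefficients: P = 0, Q = 3
Result: 3/(x - 7)² + 17/(x - 7)³


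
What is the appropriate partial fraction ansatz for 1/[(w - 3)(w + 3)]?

Distinct linear factors: A/(w - 3) + B/(w + 3)


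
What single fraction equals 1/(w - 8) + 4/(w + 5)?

Common denominator (w - 8)(w + 5). Numerator: 1(w + 5) + 4(w - 8) = (w + 5) + (4w - 32) = 5w - 27
Result: (5w - 27)/[(w - 8)(w + 5)]


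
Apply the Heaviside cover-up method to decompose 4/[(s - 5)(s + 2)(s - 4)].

Cover (s - 5), s=5: α = 4/[(5 + 2)(5 - 4)] = 4/7. Cover (s + 2), s=-2: β = 4/[(-2 - 5)(-2 - 4)] = 2/21. Cover (s - 4), s=4: γ = 4/[(4 - 5)(4 + 2)] = -2/3.
Result: (4/7)/(s - 5) + (2/21)/(s + 2) - (2/3)/(s - 4)


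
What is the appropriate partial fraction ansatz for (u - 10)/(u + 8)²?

Repeated linear factor: A/(u + 8) + B/(u + 8)²


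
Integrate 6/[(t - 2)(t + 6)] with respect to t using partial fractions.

Decompose: 6/[(t - 2)(t + 6)] = (3/4)/(t - 2) - (3/4)/(t + 6). Integrate each term: (3/4) ln|(t - 2)| - (3/4) ln|(t + 6)| + C


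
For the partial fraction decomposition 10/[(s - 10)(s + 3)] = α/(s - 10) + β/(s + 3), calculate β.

Cover-up at s = -3: β = 10/(-3 - 10) = -10/13


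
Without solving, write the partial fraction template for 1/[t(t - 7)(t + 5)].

Three distinct linear factors: A/t + B/(t - 7) + C/(t + 5)


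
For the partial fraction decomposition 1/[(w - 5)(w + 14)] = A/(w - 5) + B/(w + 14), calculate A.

Cover-up at w = 5: A = 1/(5 + 14) = 1/19


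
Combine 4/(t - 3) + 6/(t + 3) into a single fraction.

Common denominator (t - 3)(t + 3). Numerator: 4(t + 3) + 6(t - 3) = (4t + 12) + (6t - 18) = 10t - 6
Result: (10t - 6)/[(t - 3)(t + 3)]


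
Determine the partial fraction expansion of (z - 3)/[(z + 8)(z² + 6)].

At z=-8: P = (1·(-8) - 3)/((-8)² + 6) = -11/70. Q = -P = 11/70, R = 1 - (-8)·P = -9/35
Result: (-11/70)/(z + 8) + ((11/70)z - 9/35)/(z² + 6)


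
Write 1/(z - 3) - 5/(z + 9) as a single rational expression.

Common denominator (z - 3)(z + 9). Numerator: 1(z + 9) - 5(z - 3) = (z + 9) - (5z - 15) = -4z + 24
Result: (-4z + 24)/[(z - 3)(z + 9)]


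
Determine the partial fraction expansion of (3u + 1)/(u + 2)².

(3u + 1) = A(u + 2) + B. At u = -2: B = 3·(-2) + 1 = -5. Coeff of u: A = 3
Result: 3/(u + 2) - 5/(u + 2)²


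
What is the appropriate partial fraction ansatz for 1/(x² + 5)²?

Repeated quadratic factor: (Px + Q)/(x² + 5) + (Rx + S)/(x² + 5)²


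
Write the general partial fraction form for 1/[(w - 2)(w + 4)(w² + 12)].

Two linear + quadratic: A/(w - 2) + B/(w + 4) + (Cw + D)/(w² + 12)


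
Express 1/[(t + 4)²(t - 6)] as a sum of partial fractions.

Cover-up at t=6: R = 1/(6 + 4)² = 1/100. Cover-up at t=-4: Q = 1/(-4 - 6) = -1/10. Comparing t² coeff: P = -R = -1/100
Result: (-1/100)/(t + 4) - (1/10)/(t + 4)² + (1/100)/(t - 6)


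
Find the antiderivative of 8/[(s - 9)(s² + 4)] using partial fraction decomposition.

Cover-up at s=9: P = 8/(9²+4) = 8/85. Coeff matching: Q = -8/85, R = -72/85. Decomposition: (8/85)/(s - 9) - ((8/85)s + 72/85)/(s² + 4). Integrate: linear → ln, quadratic → (1/2)ln + arctan: (8/85) ln|(s - 9)| - (4/85) ln(s² + 4) - (36/85) arctan(s/2) + C


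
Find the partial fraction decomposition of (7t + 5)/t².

(7t + 5) = Pt + Q. At t = 0: Q = 7·0 + 5 = 5. Coeff of t: P = 7
Result: 7/t + 5/t²


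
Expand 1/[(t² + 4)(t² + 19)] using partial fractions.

Coefficient matching gives α = γ = 0, β = 1/(19-4) = 1/15, δ = -β = -1/15
Result: (1/15)/(t² + 4) - (1/15)/(t² + 19)


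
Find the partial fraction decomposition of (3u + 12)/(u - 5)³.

(3u + 12) = A(u - 5)² + B(u - 5) + C. At u = 5: C = 3·5 + 12 = 27. Coefficients: A = 0, B = 3
Result: 3/(u - 5)² + 27/(u - 5)³


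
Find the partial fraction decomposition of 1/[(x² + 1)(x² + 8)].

Coefficient matching gives P = R = 0, Q = 1/(8-1) = 1/7, S = -Q = -1/7
Result: (1/7)/(x² + 1) - (1/7)/(x² + 8)


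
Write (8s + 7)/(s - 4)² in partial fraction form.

(8s + 7) = P(s - 4) + Q. At s = 4: Q = 8·4 + 7 = 39. Coeff of s: P = 8
Result: 8/(s - 4) + 39/(s - 4)²


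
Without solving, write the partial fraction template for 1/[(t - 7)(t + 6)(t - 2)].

Three distinct linear factors: α/(t - 7) + β/(t + 6) + γ/(t - 2)


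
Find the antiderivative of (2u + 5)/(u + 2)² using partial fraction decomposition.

Decompose: P = 2, Q = 2·(-2) + 5 = 1, so (2u + 5)/(u + 2)² = 2/(u + 2) + 1/(u + 2)². Integrate: ∫ P/(u + 2) du = 2 ln|(u + 2)|; ∫ Q/(u + 2)² du = -1/(u + 2). Sum: 2 ln|(u + 2)| - 1/(u + 2) + C


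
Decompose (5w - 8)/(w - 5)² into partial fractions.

(5w - 8) = P(w - 5) + Q. At w = 5: Q = 5·5 - 8 = 17. Coeff of w: P = 5
Result: 5/(w - 5) + 17/(w - 5)²


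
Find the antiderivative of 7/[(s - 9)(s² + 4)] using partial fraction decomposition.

Cover-up at s=9: P = 7/(9²+4) = 7/85. Coeff matching: Q = -7/85, R = -63/85. Decomposition: (7/85)/(s - 9) - ((7/85)s + 63/85)/(s² + 4). Integrate: linear → ln, quadratic → (1/2)ln + arctan: (7/85) ln|(s - 9)| - (7/170) ln(s² + 4) - (63/170) arctan(s/2) + C


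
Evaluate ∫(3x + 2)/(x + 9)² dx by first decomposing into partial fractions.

Decompose: α = 3, β = 3·(-9) + 2 = -25, so (3x + 2)/(x + 9)² = 3/(x + 9) - 25/(x + 9)². Integrate: ∫ α/(x + 9) dx = 3 ln|(x + 9)|; ∫ β/(x + 9)² dx = 25/(x + 9). Sum: 3 ln|(x + 9)| + 25/(x + 9) + C


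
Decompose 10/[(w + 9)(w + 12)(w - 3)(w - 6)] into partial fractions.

Using Heaviside cover-up: (1/54)/(w + 9) - (1/81)/(w + 12) - (1/54)/(w - 3) + (1/81)/(w - 6)


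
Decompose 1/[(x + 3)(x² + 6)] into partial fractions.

Cover-up at x = -3: α = 1/((-3)² + 6) = 1/15. Then β = -α = -1/15, γ = -α·(0 - 3) = 1/5
Result: (1/15)/(x + 3) - ((1/15)x - 1/5)/(x² + 6)


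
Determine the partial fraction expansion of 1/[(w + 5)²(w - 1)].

Cover-up at w=1: γ = 1/(1 + 5)² = 1/36. Cover-up at w=-5: β = 1/(-5 - 1) = -1/6. Comparing w² coeff: α = -γ = -1/36
Result: (-1/36)/(w + 5) - (1/6)/(w + 5)² + (1/36)/(w - 1)


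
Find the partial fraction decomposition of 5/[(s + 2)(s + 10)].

5/(s + 2)(s + 10) = P/(s + 2) + Q/(s + 10). P = 5/(-2 + 10) = 5/8, Q = 5/(-10 + 2) = -5/8
Result: (5/8)/(s + 2) - (5/8)/(s + 10)


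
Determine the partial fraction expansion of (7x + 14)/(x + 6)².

(7x + 14) = α(x + 6) + β. At x = -6: β = 7·(-6) + 14 = -28. Coeff of x: α = 7
Result: 7/(x + 6) - 28/(x + 6)²


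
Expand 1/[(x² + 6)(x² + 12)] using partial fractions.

Coefficient matching gives P = R = 0, Q = 1/(12-6) = 1/6, S = -Q = -1/6
Result: (1/6)/(x² + 6) - (1/6)/(x² + 12)


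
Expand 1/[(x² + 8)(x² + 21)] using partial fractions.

Coefficient matching gives α = γ = 0, β = 1/(21-8) = 1/13, δ = -β = -1/13
Result: (1/13)/(x² + 8) - (1/13)/(x² + 21)


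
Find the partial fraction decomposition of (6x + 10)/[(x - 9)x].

At x=9: α = (6·9 + 10)/(9 - 0) = 64/9. At x=0: β = (6·0 + 10)/(0 - 9) = -10/9
Result: (64/9)/(x - 9) - (10/9)/x


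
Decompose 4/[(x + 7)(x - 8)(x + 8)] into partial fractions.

Using cover-up method: P = -4/15, Q = 1/60, R = 1/4
Result: (-4/15)/(x + 7) + (1/60)/(x - 8) + (1/4)/(x + 8)


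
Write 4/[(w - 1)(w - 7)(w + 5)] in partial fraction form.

Using cover-up method: A = -1/9, B = 1/18, C = 1/18
Result: (-1/9)/(w - 1) + (1/18)/(w - 7) + (1/18)/(w + 5)


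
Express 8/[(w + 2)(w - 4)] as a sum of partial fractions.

8/(w + 2)(w - 4) = P/(w + 2) + Q/(w - 4). P = 8/(-2 - 4) = -4/3, Q = 8/(4 + 2) = 4/3
Result: (-4/3)/(w + 2) + (4/3)/(w - 4)


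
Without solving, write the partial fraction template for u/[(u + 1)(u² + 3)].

Linear + irreducible quadratic: α/(u + 1) + (βu + γ)/(u² + 3)


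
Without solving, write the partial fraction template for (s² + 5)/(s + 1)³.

Repeated linear factor (power 3): A/(s + 1) + B/(s + 1)² + C/(s + 1)³


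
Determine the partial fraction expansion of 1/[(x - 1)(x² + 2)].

Cover-up at x = 1: P = 1/(1² + 2) = 1/3. Then Q = -P = -1/3, R = -P·(0 + 1) = -1/3
Result: (1/3)/(x - 1) - ((1/3)x + 1/3)/(x² + 2)


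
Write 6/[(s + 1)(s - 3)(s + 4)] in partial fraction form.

Using cover-up method: A = -1/2, B = 3/14, C = 2/7
Result: (-1/2)/(s + 1) + (3/14)/(s - 3) + (2/7)/(s + 4)


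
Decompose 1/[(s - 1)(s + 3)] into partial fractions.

1/(s - 1)(s + 3) = α/(s - 1) + β/(s + 3). α = 1/(1 + 3) = 1/4, β = 1/(-3 - 1) = -1/4
Result: (1/4)/(s - 1) - (1/4)/(s + 3)


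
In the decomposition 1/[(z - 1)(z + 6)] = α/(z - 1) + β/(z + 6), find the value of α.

Cover-up at z = 1: α = 1/(1 + 6) = 1/7


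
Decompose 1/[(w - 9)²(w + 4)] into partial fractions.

Cover-up at w=-4: R = 1/(-4 - 9)² = 1/169. Cover-up at w=9: Q = 1/(9 + 4) = 1/13. Comparing w² coeff: P = -R = -1/169
Result: (-1/169)/(w - 9) + (1/13)/(w - 9)² + (1/169)/(w + 4)


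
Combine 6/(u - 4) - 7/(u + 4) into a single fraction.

Common denominator (u - 4)(u + 4). Numerator: 6(u + 4) - 7(u - 4) = (6u + 24) - (7u - 28) = -u + 52
Result: (-u + 52)/[(u - 4)(u + 4)]


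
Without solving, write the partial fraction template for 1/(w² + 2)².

Repeated quadratic factor: (Aw + B)/(w² + 2) + (Cw + D)/(w² + 2)²


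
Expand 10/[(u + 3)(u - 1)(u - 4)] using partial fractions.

Using cover-up method: P = 5/14, Q = -5/6, R = 10/21
Result: (5/14)/(u + 3) - (5/6)/(u - 1) + (10/21)/(u - 4)


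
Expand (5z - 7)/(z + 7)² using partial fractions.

(5z - 7) = A(z + 7) + B. At z = -7: B = 5·(-7) - 7 = -42. Coeff of z: A = 5
Result: 5/(z + 7) - 42/(z + 7)²


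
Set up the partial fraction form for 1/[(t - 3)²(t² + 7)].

Repeated linear + quadratic: α/(t - 3) + β/(t - 3)² + (γt + δ)/(t² + 7)


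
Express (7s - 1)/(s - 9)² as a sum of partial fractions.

(7s - 1) = P(s - 9) + Q. At s = 9: Q = 7·9 - 1 = 62. Coeff of s: P = 7
Result: 7/(s - 9) + 62/(s - 9)²


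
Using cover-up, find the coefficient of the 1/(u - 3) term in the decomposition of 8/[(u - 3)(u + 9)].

Cover (u - 3), set u=3: 8/((u + 9) at u=3) = 8/(12) = 2/3


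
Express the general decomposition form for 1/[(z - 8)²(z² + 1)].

Repeated linear + quadratic: α/(z - 8) + β/(z - 8)² + (γz + δ)/(z² + 1)


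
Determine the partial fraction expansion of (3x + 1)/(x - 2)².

(3x + 1) = P(x - 2) + Q. At x = 2: Q = 3·2 + 1 = 7. Coeff of x: P = 3
Result: 3/(x - 2) + 7/(x - 2)²


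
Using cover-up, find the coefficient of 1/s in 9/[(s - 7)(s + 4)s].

Cover s, set s=0: 9/[(0 - 7)(0 + 4)] = -9/28


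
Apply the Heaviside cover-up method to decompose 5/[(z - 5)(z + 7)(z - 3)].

Cover (z - 5), z=5: A = 5/[(5 + 7)(5 - 3)] = 5/24. Cover (z + 7), z=-7: B = 5/[(-7 - 5)(-7 - 3)] = 1/24. Cover (z - 3), z=3: C = 5/[(3 - 5)(3 + 7)] = -1/4.
Result: (5/24)/(z - 5) + (1/24)/(z + 7) - (1/4)/(z - 3)


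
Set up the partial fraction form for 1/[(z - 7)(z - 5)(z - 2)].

Three distinct linear factors: A/(z - 7) + B/(z - 5) + C/(z - 2)


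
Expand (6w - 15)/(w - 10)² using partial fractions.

(6w - 15) = P(w - 10) + Q. At w = 10: Q = 6·10 - 15 = 45. Coeff of w: P = 6
Result: 6/(w - 10) + 45/(w - 10)²


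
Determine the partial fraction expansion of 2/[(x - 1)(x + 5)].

2/(x - 1)(x + 5) = α/(x - 1) + β/(x + 5). α = 2/(1 + 5) = 1/3, β = 2/(-5 - 1) = -1/3
Result: (1/3)/(x - 1) - (1/3)/(x + 5)


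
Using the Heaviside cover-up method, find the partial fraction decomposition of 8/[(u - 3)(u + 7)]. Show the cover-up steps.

Cover (u - 3): set u=3, get P = 8/(3 + 7) = 4/5. Cover (u + 7): set u=-7, get Q = 8/(-7 - 3) = -4/5.
Result: (4/5)/(u - 3) - (4/5)/(u + 7)


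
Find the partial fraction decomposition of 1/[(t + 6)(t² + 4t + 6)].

Cover-up at t = -6: α = 1/((-6)² + 4·(-6) + 6) = 1/18. Then β = -α = -1/18, γ = -α·(4 - 6) = 1/9
Result: (1/18)/(t + 6) - ((1/18)t - 1/9)/(t² + 4t + 6)


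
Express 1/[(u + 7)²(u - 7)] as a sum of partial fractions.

Cover-up at u=7: R = 1/(7 + 7)² = 1/196. Cover-up at u=-7: Q = 1/(-7 - 7) = -1/14. Comparing u² coeff: P = -R = -1/196
Result: (-1/196)/(u + 7) - (1/14)/(u + 7)² + (1/196)/(u - 7)


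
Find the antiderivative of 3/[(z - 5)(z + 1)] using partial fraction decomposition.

Decompose: 3/[(z - 5)(z + 1)] = (1/2)/(z - 5) - (1/2)/(z + 1). Integrate each term: (1/2) ln|(z - 5)| - (1/2) ln|(z + 1)| + C


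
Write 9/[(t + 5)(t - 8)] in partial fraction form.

9/(t + 5)(t - 8) = α/(t + 5) + β/(t - 8). α = 9/(-5 - 8) = -9/13, β = 9/(8 + 5) = 9/13
Result: (-9/13)/(t + 5) + (9/13)/(t - 8)


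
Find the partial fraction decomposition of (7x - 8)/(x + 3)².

(7x - 8) = P(x + 3) + Q. At x = -3: Q = 7·(-3) - 8 = -29. Coeff of x: P = 7
Result: 7/(x + 3) - 29/(x + 3)²


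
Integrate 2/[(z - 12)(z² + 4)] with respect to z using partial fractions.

Cover-up at z=12: A = 2/(12²+4) = 1/74. Coeff matching: B = -1/74, C = -6/37. Decomposition: (1/74)/(z - 12) - ((1/74)z + 6/37)/(z² + 4). Integrate: linear → ln, quadratic → (1/2)ln + arctan: (1/74) ln|(z - 12)| - (1/148) ln(z² + 4) - (3/37) arctan(z/2) + C


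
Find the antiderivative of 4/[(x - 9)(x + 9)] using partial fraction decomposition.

Decompose: 4/[(x - 9)(x + 9)] = (2/9)/(x - 9) - (2/9)/(x + 9). Integrate each term: (2/9) ln|(x - 9)| - (2/9) ln|(x + 9)| + C


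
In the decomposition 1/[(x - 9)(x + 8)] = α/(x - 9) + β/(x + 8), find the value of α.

Cover-up at x = 9: α = 1/(9 + 8) = 1/17


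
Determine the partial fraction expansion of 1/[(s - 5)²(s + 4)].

Cover-up at s=-4: R = 1/(-4 - 5)² = 1/81. Cover-up at s=5: Q = 1/(5 + 4) = 1/9. Comparing s² coeff: P = -R = -1/81
Result: (-1/81)/(s - 5) + (1/9)/(s - 5)² + (1/81)/(s + 4)


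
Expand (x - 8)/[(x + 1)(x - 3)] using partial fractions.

At x=-1: P = (1·(-1) - 8)/(-1 - 3) = 9/4. At x=3: Q = (1·3 - 8)/(3 + 1) = -5/4
Result: (9/4)/(x + 1) - (5/4)/(x - 3)


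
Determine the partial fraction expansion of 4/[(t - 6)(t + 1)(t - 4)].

Using cover-up method: P = 2/7, Q = 4/35, R = -2/5
Result: (2/7)/(t - 6) + (4/35)/(t + 1) - (2/5)/(t - 4)


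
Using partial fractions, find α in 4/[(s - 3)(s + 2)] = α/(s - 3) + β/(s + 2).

Cover-up at s = 3: α = 4/(3 + 2) = 4/5


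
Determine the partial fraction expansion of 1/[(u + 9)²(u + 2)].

Cover-up at u=-2: C = 1/(-2 + 9)² = 1/49. Cover-up at u=-9: B = 1/(-9 + 2) = -1/7. Comparing u² coeff: A = -C = -1/49
Result: (-1/49)/(u + 9) - (1/7)/(u + 9)² + (1/49)/(u + 2)


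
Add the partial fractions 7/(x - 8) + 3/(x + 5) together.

Common denominator (x - 8)(x + 5). Numerator: 7(x + 5) + 3(x - 8) = (7x + 35) + (3x - 24) = 10x + 11
Result: (10x + 11)/[(x - 8)(x + 5)]


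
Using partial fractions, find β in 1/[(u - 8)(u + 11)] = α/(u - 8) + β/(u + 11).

Cover-up at u = -11: β = 1/(-11 - 8) = -1/19


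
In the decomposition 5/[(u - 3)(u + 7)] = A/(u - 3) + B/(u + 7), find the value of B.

Cover-up at u = -7: B = 5/(-7 - 3) = -5/10 = -1/2


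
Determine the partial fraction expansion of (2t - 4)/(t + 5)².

(2t - 4) = α(t + 5) + β. At t = -5: β = 2·(-5) - 4 = -14. Coeff of t: α = 2
Result: 2/(t + 5) - 14/(t + 5)²


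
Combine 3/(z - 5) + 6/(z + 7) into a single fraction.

Common denominator (z - 5)(z + 7). Numerator: 3(z + 7) + 6(z - 5) = (3z + 21) + (6z - 30) = 9z - 9
Result: (9z - 9)/[(z - 5)(z + 7)]


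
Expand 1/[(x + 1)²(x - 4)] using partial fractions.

Cover-up at x=4: R = 1/(4 + 1)² = 1/25. Cover-up at x=-1: Q = 1/(-1 - 4) = -1/5. Comparing x² coeff: P = -R = -1/25
Result: (-1/25)/(x + 1) - (1/5)/(x + 1)² + (1/25)/(x - 4)


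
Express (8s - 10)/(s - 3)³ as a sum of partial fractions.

(8s - 10) = α(s - 3)² + β(s - 3) + γ. At s = 3: γ = 8·3 - 10 = 14. Coefficients: α = 0, β = 8
Result: 8/(s - 3)² + 14/(s - 3)³


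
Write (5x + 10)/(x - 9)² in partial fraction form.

(5x + 10) = P(x - 9) + Q. At x = 9: Q = 5·9 + 10 = 55. Coeff of x: P = 5
Result: 5/(x - 9) + 55/(x - 9)²


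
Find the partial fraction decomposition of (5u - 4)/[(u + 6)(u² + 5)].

At u=-6: α = (5·(-6) - 4)/((-6)² + 5) = -34/41. β = -α = 34/41, γ = 5 - (-6)·α = 1/41
Result: (-34/41)/(u + 6) + ((34/41)u + 1/41)/(u² + 5)


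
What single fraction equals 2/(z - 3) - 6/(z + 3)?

Common denominator (z - 3)(z + 3). Numerator: 2(z + 3) - 6(z - 3) = (2z + 6) - (6z - 18) = -4z + 24
Result: (-4z + 24)/[(z - 3)(z + 3)]


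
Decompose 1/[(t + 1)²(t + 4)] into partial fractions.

Cover-up at t=-4: γ = 1/(-4 + 1)² = 1/9. Cover-up at t=-1: β = 1/(-1 + 4) = 1/3. Comparing t² coeff: α = -γ = -1/9
Result: (-1/9)/(t + 1) + (1/3)/(t + 1)² + (1/9)/(t + 4)


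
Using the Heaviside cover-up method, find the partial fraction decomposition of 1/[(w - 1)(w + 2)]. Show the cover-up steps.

Cover (w - 1): set w=1, get P = 1/(1 + 2) = 1/3. Cover (w + 2): set w=-2, get Q = 1/(-2 - 1) = -1/3.
Result: (1/3)/(w - 1) - (1/3)/(w + 2)


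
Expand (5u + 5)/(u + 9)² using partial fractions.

(5u + 5) = A(u + 9) + B. At u = -9: B = 5·(-9) + 5 = -40. Coeff of u: A = 5
Result: 5/(u + 9) - 40/(u + 9)²


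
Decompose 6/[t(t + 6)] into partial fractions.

6/t(t + 6) = α/t + β/(t + 6). α = 6/(0 + 6) = 1, β = 6/(-6 - 0) = -1
Result: 1/t - 1/(t + 6)
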